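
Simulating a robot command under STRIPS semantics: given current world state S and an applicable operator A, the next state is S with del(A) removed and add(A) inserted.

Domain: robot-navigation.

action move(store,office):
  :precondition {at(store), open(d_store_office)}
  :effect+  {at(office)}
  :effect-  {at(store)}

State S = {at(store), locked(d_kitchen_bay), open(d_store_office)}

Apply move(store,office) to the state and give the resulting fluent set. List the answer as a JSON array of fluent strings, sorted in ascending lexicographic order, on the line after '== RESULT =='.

Progress:
  pre ⊆ S: {at(store), open(d_store_office)} ⊆ S  — applicable
  S \ del = {locked(d_kitchen_bay), open(d_store_office)}
  ∪ add   = {at(office), locked(d_kitchen_bay), open(d_store_office)}

== RESULT ==
["at(office)", "locked(d_kitchen_bay)", "open(d_store_office)"]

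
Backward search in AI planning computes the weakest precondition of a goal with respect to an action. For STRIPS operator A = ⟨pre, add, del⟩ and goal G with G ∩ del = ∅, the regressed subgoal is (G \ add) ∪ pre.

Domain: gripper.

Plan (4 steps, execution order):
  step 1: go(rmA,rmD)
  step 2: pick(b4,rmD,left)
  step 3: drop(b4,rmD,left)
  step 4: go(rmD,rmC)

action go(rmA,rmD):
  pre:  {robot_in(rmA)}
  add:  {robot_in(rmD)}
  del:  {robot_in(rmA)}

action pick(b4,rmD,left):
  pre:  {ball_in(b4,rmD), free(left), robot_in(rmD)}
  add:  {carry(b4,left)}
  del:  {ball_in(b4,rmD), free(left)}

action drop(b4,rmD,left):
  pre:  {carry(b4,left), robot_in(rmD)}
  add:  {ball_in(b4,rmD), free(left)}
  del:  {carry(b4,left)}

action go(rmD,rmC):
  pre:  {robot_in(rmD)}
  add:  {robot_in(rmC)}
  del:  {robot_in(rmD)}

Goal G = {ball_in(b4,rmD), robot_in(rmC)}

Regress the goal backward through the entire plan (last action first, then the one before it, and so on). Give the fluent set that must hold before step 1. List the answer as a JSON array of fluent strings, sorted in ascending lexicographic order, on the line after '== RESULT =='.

Work backward from the goal:
  through step 4 (go(rmD,rmC)): drop {robot_in(rmC)}, keep {ball_in(b4,rmD)}, require {robot_in(rmD)}
    → {ball_in(b4,rmD), robot_in(rmD)}
  through step 3 (drop(b4,rmD,left)): drop {ball_in(b4,rmD)}, keep {robot_in(rmD)}, require {carry(b4,left), robot_in(rmD)}
    → {carry(b4,left), robot_in(rmD)}
  through step 2 (pick(b4,rmD,left)): drop {carry(b4,left)}, keep {robot_in(rmD)}, require {ball_in(b4,rmD), free(left), robot_in(rmD)}
    → {ball_in(b4,rmD), free(left), robot_in(rmD)}
  through step 1 (go(rmA,rmD)): drop {robot_in(rmD)}, keep {ball_in(b4,rmD), free(left)}, require {robot_in(rmA)}
    → {ball_in(b4,rmD), free(left), robot_in(rmA)}

== RESULT ==
["ball_in(b4,rmD)", "free(left)", "robot_in(rmA)"]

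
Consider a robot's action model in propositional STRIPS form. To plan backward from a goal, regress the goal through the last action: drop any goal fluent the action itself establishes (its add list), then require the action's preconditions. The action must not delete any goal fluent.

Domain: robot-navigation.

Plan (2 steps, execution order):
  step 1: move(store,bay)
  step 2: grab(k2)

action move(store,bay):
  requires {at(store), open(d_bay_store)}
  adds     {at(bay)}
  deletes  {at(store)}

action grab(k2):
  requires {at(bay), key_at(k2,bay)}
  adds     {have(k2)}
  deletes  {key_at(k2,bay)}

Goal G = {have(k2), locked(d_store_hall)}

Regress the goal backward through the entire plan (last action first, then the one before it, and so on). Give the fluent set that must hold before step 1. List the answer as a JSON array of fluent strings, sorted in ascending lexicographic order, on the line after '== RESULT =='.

Work backward from the goal:
  through step 2 (grab(k2)): drop {have(k2)}, keep {locked(d_store_hall)}, require {at(bay), key_at(k2,bay)}
    → {at(bay), key_at(k2,bay), locked(d_store_hall)}
  through step 1 (move(store,bay)): drop {at(bay)}, keep {key_at(k2,bay), locked(d_store_hall)}, require {at(store), open(d_bay_store)}
    → {at(store), key_at(k2,bay), locked(d_store_hall), open(d_bay_store)}

== RESULT ==
["at(store)", "key_at(k2,bay)", "locked(d_store_hall)", "open(d_bay_store)"]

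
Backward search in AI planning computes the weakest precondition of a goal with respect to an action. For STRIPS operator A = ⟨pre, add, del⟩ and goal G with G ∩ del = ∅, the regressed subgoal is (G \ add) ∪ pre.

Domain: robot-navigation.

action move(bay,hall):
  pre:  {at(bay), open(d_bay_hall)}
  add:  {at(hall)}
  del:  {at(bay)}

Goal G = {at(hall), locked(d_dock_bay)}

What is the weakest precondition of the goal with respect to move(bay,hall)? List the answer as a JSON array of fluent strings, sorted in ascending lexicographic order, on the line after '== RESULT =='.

Compute (G \ add) ∪ pre:
  G ∩ del = {}  (empty — regression defined)
  G \ add = {at(hall), locked(d_dock_bay)} \ {at(hall)} = {locked(d_dock_bay)}
  ∪ pre   = {locked(d_dock_bay)} ∪ {at(bay), open(d_bay_hall)}
          = {at(bay), locked(d_dock_bay), open(d_bay_hall)}

== RESULT ==
["at(bay)", "locked(d_dock_bay)", "open(d_bay_hall)"]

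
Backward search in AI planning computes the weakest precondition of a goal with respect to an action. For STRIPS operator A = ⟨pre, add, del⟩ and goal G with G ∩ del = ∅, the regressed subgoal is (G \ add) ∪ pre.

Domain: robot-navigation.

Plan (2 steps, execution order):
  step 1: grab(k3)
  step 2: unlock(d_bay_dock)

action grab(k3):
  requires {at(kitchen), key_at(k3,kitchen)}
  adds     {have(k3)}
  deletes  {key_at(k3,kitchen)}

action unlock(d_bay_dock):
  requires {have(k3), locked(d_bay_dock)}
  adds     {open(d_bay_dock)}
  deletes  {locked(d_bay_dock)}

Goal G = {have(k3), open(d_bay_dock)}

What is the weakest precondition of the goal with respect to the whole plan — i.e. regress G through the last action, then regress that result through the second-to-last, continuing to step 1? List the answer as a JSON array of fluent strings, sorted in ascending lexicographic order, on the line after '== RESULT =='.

Work backward from the goal:
  through step 2 (unlock(d_bay_dock)): drop {open(d_bay_dock)}, keep {have(k3)}, require {have(k3), locked(d_bay_dock)}
    → {have(k3), locked(d_bay_dock)}
  through step 1 (grab(k3)): drop {have(k3)}, keep {locked(d_bay_dock)}, require {at(kitchen), key_at(k3,kitchen)}
    → {at(kitchen), key_at(k3,kitchen), locked(d_bay_dock)}

== RESULT ==
["at(kitchen)", "key_at(k3,kitchen)", "locked(d_bay_dock)"]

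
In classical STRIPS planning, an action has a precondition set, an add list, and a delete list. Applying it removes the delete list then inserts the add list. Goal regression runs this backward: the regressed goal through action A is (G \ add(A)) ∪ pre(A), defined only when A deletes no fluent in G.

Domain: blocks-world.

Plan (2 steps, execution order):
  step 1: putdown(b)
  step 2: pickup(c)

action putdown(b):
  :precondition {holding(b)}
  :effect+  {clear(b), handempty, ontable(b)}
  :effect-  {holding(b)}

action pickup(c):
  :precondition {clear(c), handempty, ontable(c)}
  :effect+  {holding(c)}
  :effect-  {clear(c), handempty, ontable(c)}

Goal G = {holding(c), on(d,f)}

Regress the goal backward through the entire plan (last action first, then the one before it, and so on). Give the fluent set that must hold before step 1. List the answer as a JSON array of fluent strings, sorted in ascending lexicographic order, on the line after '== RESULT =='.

Work backward from the goal:
  through step 2 (pickup(c)): drop {holding(c)}, keep {on(d,f)}, require {clear(c), handempty, ontable(c)}
    → {clear(c), handempty, on(d,f), ontable(c)}
  through step 1 (putdown(b)): drop {handempty}, keep {clear(c), on(d,f), ontable(c)}, require {holding(b)}
    → {clear(c), holding(b), on(d,f), ontable(c)}

== RESULT ==
["clear(c)", "holding(b)", "on(d,f)", "ontable(c)"]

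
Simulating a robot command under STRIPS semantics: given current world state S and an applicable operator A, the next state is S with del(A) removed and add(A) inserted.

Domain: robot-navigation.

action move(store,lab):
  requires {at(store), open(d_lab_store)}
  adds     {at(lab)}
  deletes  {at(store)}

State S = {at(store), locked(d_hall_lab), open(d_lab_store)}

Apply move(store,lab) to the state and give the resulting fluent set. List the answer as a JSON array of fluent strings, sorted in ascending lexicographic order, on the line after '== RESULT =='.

Progress:
  pre ⊆ S: {at(store), open(d_lab_store)} ⊆ S  — applicable
  S \ del = {locked(d_hall_lab), open(d_lab_store)}
  ∪ add   = {at(lab), locked(d_hall_lab), open(d_lab_store)}

== RESULT ==
["at(lab)", "locked(d_hall_lab)", "open(d_lab_store)"]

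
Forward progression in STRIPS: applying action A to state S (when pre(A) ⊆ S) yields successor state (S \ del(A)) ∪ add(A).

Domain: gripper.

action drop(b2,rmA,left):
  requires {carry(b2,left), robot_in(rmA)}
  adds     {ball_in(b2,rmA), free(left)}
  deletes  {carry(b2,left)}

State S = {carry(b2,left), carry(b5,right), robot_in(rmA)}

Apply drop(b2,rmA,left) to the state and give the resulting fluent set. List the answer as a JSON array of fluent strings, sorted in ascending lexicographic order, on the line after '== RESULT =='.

Progress:
  pre ⊆ S: {carry(b2,left), robot_in(rmA)} ⊆ S  — applicable
  S \ del = {carry(b5,right), robot_in(rmA)}
  ∪ add   = {ball_in(b2,rmA), carry(b5,right), free(left), robot_in(rmA)}

== RESULT ==
["ball_in(b2,rmA)", "carry(b5,right)", "free(left)", "robot_in(rmA)"]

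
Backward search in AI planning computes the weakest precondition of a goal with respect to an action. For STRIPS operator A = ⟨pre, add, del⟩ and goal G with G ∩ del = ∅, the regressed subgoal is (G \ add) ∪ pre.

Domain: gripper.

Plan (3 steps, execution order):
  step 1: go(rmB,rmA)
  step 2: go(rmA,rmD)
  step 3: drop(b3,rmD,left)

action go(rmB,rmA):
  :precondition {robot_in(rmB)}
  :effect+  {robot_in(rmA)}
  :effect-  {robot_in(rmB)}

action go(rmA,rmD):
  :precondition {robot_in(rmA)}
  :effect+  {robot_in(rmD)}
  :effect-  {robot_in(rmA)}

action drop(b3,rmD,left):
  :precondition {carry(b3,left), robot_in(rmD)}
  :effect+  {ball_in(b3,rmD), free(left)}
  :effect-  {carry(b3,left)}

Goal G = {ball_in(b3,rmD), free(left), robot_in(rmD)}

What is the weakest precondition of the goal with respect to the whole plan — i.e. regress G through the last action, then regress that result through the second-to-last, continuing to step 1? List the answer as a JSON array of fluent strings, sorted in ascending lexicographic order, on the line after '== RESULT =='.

Work backward from the goal:
  through step 3 (drop(b3,rmD,left)): drop {ball_in(b3,rmD), free(left)}, keep {robot_in(rmD)}, require {carry(b3,left), robot_in(rmD)}
    → {carry(b3,left), robot_in(rmD)}
  through step 2 (go(rmA,rmD)): drop {robot_in(rmD)}, keep {carry(b3,left)}, require {robot_in(rmA)}
    → {carry(b3,left), robot_in(rmA)}
  through step 1 (go(rmB,rmA)): drop {robot_in(rmA)}, keep {carry(b3,left)}, require {robot_in(rmB)}
    → {carry(b3,left), robot_in(rmB)}

== RESULT ==
["carry(b3,left)", "robot_in(rmB)"]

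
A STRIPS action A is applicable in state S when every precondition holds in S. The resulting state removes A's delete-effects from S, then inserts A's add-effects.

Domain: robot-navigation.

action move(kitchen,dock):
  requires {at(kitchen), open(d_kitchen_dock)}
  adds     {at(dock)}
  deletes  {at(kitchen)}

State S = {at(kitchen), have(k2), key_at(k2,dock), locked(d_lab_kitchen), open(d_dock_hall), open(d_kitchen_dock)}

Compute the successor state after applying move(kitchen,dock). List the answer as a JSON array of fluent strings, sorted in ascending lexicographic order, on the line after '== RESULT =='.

Compute (S \ del) ∪ add:
  pre ⊆ S: {at(kitchen), open(d_kitchen_dock)} ⊆ S  — applicable
  S \ del = {have(k2), key_at(k2,dock), locked(d_lab_kitchen), open(d_dock_hall), open(d_kitchen_dock)}
  ∪ add   = {at(dock), have(k2), key_at(k2,dock), locked(d_lab_kitchen), open(d_dock_hall), open(d_kitchen_dock)}

== RESULT ==
["at(dock)", "have(k2)", "key_at(k2,dock)", "locked(d_lab_kitchen)", "open(d_dock_hall)", "open(d_kitchen_dock)"]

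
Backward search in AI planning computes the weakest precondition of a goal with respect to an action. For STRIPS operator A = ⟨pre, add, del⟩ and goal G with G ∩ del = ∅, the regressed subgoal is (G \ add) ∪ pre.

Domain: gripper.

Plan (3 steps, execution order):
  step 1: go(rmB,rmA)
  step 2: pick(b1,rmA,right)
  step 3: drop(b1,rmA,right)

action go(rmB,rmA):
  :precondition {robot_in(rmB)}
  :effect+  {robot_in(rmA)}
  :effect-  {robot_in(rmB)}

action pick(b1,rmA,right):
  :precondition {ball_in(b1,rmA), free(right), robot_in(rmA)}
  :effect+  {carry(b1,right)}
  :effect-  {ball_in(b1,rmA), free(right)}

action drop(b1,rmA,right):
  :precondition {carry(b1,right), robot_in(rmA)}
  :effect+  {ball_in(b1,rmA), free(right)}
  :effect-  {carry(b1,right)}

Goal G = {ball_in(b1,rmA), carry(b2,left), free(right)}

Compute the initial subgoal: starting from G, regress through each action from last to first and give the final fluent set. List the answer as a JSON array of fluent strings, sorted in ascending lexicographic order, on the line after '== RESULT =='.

Work backward from the goal:
  through step 3 (drop(b1,rmA,right)): drop {ball_in(b1,rmA), free(right)}, keep {carry(b2,left)}, require {carry(b1,right), robot_in(rmA)}
    → {carry(b1,right), carry(b2,left), robot_in(rmA)}
  through step 2 (pick(b1,rmA,right)): drop {carry(b1,right)}, keep {carry(b2,left), robot_in(rmA)}, require {ball_in(b1,rmA), free(right), robot_in(rmA)}
    → {ball_in(b1,rmA), carry(b2,left), free(right), robot_in(rmA)}
  through step 1 (go(rmB,rmA)): drop {robot_in(rmA)}, keep {ball_in(b1,rmA), carry(b2,left), free(right)}, require {robot_in(rmB)}
    → {ball_in(b1,rmA), carry(b2,left), free(right), robot_in(rmB)}

== RESULT ==
["ball_in(b1,rmA)", "carry(b2,left)", "free(right)", "robot_in(rmB)"]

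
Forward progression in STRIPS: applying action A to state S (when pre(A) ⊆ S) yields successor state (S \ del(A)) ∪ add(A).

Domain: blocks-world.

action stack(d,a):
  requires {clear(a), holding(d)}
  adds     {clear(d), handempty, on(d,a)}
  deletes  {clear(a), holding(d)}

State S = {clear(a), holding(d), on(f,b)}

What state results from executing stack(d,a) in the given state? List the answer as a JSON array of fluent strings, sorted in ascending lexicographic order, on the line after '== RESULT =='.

Compute (S \ del) ∪ add:
  pre ⊆ S: {clear(a), holding(d)} ⊆ S  — applicable
  S \ del = {on(f,b)}
  ∪ add   = {clear(d), handempty, on(d,a), on(f,b)}

== RESULT ==
["clear(d)", "handempty", "on(d,a)", "on(f,b)"]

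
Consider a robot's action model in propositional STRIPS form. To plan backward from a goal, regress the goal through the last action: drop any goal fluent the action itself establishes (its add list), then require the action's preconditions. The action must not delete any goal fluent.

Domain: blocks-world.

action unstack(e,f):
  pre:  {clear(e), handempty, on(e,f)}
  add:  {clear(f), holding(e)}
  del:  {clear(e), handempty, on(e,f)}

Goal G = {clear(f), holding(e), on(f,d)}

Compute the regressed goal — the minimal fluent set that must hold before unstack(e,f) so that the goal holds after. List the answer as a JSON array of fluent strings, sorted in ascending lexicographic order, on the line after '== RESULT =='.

Regress:
  G ∩ del = {}  (empty — regression defined)
  G \ add = {clear(f), holding(e), on(f,d)} \ {clear(f), holding(e)} = {on(f,d)}
  ∪ pre   = {on(f,d)} ∪ {clear(e), handempty, on(e,f)}
          = {clear(e), handempty, on(e,f), on(f,d)}

== RESULT ==
["clear(e)", "handempty", "on(e,f)", "on(f,d)"]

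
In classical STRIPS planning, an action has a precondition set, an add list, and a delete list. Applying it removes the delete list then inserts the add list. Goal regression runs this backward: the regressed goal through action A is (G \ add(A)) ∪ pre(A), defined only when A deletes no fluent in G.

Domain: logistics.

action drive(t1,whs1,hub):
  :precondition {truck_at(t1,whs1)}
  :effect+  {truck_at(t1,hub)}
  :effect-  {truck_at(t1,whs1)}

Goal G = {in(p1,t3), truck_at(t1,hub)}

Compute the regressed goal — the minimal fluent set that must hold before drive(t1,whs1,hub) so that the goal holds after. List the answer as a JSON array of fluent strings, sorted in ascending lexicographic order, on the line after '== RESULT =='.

Regress:
  G ∩ del = {}  (empty — regression defined)
  G \ add = {in(p1,t3), truck_at(t1,hub)} \ {truck_at(t1,hub)} = {in(p1,t3)}
  ∪ pre   = {in(p1,t3)} ∪ {truck_at(t1,whs1)}
          = {in(p1,t3), truck_at(t1,whs1)}

== RESULT ==
["in(p1,t3)", "truck_at(t1,whs1)"]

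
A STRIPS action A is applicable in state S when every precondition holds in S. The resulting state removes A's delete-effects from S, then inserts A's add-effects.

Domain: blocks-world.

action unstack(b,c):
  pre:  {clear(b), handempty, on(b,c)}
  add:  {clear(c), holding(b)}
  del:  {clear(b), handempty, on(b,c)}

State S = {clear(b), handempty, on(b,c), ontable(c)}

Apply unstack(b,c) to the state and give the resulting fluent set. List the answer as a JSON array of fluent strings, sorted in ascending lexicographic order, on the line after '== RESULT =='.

Progress:
  pre ⊆ S: {clear(b), handempty, on(b,c)} ⊆ S  — applicable
  S \ del = {ontable(c)}
  ∪ add   = {clear(c), holding(b), ontable(c)}

== RESULT ==
["clear(c)", "holding(b)", "ontable(c)"]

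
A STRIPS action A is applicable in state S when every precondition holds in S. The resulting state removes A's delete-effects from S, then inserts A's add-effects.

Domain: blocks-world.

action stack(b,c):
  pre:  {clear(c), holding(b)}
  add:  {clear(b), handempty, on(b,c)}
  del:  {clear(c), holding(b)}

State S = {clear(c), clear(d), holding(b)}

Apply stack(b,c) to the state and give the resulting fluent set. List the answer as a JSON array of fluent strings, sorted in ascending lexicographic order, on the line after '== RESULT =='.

Progress:
  pre ⊆ S: {clear(c), holding(b)} ⊆ S  — applicable
  S \ del = {clear(d)}
  ∪ add   = {clear(b), clear(d), handempty, on(b,c)}

== RESULT ==
["clear(b)", "clear(d)", "handempty", "on(b,c)"]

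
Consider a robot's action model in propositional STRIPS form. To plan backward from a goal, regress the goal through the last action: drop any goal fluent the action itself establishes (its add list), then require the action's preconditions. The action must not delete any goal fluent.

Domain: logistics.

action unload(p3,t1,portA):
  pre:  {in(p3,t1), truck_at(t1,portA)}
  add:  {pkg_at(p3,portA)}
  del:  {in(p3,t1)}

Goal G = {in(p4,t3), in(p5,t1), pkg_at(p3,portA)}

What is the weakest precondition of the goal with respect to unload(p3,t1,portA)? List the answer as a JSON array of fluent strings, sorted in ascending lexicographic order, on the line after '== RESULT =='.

Compute (G \ add) ∪ pre:
  G ∩ del = {}  (empty — regression defined)
  G \ add = {in(p4,t3), in(p5,t1), pkg_at(p3,portA)} \ {pkg_at(p3,portA)} = {in(p4,t3), in(p5,t1)}
  ∪ pre   = {in(p4,t3), in(p5,t1)} ∪ {in(p3,t1), truck_at(t1,portA)}
          = {in(p3,t1), in(p4,t3), in(p5,t1), truck_at(t1,portA)}

== RESULT ==
["in(p3,t1)", "in(p4,t3)", "in(p5,t1)", "truck_at(t1,portA)"]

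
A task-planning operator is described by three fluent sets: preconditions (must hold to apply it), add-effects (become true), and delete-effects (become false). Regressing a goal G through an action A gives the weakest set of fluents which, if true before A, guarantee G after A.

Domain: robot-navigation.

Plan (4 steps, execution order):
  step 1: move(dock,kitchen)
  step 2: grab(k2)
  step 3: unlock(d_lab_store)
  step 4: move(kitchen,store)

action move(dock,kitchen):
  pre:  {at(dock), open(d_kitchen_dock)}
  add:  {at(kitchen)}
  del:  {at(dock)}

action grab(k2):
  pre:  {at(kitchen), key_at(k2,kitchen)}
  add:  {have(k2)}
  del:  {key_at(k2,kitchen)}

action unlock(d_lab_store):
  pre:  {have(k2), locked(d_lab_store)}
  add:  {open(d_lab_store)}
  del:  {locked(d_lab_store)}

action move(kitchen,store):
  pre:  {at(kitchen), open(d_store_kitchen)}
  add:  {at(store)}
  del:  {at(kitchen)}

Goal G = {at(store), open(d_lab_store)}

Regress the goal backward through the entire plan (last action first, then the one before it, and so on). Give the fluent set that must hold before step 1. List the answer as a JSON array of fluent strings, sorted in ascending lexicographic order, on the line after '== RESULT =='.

Regress step by step:
  through step 4 (move(kitchen,store)): drop {at(store)}, keep {open(d_lab_store)}, require {at(kitchen), open(d_store_kitchen)}
    → {at(kitchen), open(d_lab_store), open(d_store_kitchen)}
  through step 3 (unlock(d_lab_store)): drop {open(d_lab_store)}, keep {at(kitchen), open(d_store_kitchen)}, require {have(k2), locked(d_lab_store)}
    → {at(kitchen), have(k2), locked(d_lab_store), open(d_store_kitchen)}
  through step 2 (grab(k2)): drop {have(k2)}, keep {at(kitchen), locked(d_lab_store), open(d_store_kitchen)}, require {at(kitchen), key_at(k2,kitchen)}
    → {at(kitchen), key_at(k2,kitchen), locked(d_lab_store), open(d_store_kitchen)}
  through step 1 (move(dock,kitchen)): drop {at(kitchen)}, keep {key_at(k2,kitchen), locked(d_lab_store), open(d_store_kitchen)}, require {at(dock), open(d_kitchen_dock)}
    → {at(dock), key_at(k2,kitchen), locked(d_lab_store), open(d_kitchen_dock), open(d_store_kitchen)}

== RESULT ==
["at(dock)", "key_at(k2,kitchen)", "locked(d_lab_store)", "open(d_kitchen_dock)", "open(d_store_kitchen)"]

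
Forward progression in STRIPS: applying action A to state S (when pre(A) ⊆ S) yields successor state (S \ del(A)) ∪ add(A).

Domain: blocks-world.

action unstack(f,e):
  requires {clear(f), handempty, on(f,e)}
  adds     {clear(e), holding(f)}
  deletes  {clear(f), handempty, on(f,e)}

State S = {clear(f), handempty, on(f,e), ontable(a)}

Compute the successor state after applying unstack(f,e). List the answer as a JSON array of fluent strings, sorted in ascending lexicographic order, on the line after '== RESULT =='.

Progress:
  pre ⊆ S: {clear(f), handempty, on(f,e)} ⊆ S  — applicable
  S \ del = {ontable(a)}
  ∪ add   = {clear(e), holding(f), ontable(a)}

== RESULT ==
["clear(e)", "holding(f)", "ontable(a)"]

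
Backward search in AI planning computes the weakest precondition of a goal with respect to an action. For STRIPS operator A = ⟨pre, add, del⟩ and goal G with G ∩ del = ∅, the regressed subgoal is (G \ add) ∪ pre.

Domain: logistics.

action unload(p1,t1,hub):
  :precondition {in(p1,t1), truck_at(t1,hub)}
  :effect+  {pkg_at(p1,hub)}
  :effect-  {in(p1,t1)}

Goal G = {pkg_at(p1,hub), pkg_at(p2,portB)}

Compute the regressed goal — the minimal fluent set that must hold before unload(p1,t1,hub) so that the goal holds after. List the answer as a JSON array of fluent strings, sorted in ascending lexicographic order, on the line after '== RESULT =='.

Regress:
  G ∩ del = {}  (empty — regression defined)
  G \ add = {pkg_at(p1,hub), pkg_at(p2,portB)} \ {pkg_at(p1,hub)} = {pkg_at(p2,portB)}
  ∪ pre   = {pkg_at(p2,portB)} ∪ {in(p1,t1), truck_at(t1,hub)}
          = {in(p1,t1), pkg_at(p2,portB), truck_at(t1,hub)}

== RESULT ==
["in(p1,t1)", "pkg_at(p2,portB)", "truck_at(t1,hub)"]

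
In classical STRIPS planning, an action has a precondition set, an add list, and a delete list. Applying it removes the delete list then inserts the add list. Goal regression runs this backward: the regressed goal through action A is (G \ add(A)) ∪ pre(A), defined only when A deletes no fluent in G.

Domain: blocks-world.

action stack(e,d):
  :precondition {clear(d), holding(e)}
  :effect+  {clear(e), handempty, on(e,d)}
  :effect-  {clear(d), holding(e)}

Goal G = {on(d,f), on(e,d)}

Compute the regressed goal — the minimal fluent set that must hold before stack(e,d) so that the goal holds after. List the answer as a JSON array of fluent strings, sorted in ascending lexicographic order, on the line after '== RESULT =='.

Regress:
  G ∩ del = {}  (empty — regression defined)
  G \ add = {on(d,f), on(e,d)} \ {clear(e), handempty, on(e,d)} = {on(d,f)}
  ∪ pre   = {on(d,f)} ∪ {clear(d), holding(e)}
          = {clear(d), holding(e), on(d,f)}

== RESULT ==
["clear(d)", "holding(e)", "on(d,f)"]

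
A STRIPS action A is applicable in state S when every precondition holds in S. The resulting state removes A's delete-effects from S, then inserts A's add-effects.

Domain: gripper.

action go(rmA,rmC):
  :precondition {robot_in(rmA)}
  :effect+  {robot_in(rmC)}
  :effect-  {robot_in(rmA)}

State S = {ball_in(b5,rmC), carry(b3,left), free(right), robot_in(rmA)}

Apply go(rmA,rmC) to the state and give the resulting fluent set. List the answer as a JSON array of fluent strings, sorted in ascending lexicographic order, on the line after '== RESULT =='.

Progress:
  pre ⊆ S: {robot_in(rmA)} ⊆ S  — applicable
  S \ del = {ball_in(b5,rmC), carry(b3,left), free(right)}
  ∪ add   = {ball_in(b5,rmC), carry(b3,left), free(right), robot_in(rmC)}

== RESULT ==
["ball_in(b5,rmC)", "carry(b3,left)", "free(right)", "robot_in(rmC)"]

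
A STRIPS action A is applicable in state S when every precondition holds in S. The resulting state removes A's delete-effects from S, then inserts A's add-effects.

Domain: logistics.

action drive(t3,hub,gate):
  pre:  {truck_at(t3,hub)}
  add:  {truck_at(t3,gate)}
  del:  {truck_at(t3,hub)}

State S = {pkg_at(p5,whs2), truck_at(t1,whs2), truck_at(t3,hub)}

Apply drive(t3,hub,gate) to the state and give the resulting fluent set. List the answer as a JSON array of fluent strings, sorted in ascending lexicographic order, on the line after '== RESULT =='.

Progress:
  pre ⊆ S: {truck_at(t3,hub)} ⊆ S  — applicable
  S \ del = {pkg_at(p5,whs2), truck_at(t1,whs2)}
  ∪ add   = {pkg_at(p5,whs2), truck_at(t1,whs2), truck_at(t3,gate)}

== RESULT ==
["pkg_at(p5,whs2)", "truck_at(t1,whs2)", "truck_at(t3,gate)"]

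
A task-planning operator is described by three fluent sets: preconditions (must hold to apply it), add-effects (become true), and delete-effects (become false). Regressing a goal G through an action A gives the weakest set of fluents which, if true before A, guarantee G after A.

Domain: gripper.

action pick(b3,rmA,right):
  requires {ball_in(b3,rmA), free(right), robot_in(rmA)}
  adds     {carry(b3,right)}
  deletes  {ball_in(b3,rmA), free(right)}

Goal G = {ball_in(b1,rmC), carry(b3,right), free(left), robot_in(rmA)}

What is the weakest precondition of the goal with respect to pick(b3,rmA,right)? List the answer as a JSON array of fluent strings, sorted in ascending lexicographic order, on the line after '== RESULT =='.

Compute (G \ add) ∪ pre:
  G ∩ del = {}  (empty — regression defined)
  G \ add = {ball_in(b1,rmC), carry(b3,right), free(left), robot_in(rmA)} \ {carry(b3,right)} = {ball_in(b1,rmC), free(left), robot_in(rmA)}
  ∪ pre   = {ball_in(b1,rmC), free(left), robot_in(rmA)} ∪ {ball_in(b3,rmA), free(right), robot_in(rmA)}
          = {ball_in(b1,rmC), ball_in(b3,rmA), free(left), free(right), robot_in(rmA)}

== RESULT ==
["ball_in(b1,rmC)", "ball_in(b3,rmA)", "free(left)", "free(right)", "robot_in(rmA)"]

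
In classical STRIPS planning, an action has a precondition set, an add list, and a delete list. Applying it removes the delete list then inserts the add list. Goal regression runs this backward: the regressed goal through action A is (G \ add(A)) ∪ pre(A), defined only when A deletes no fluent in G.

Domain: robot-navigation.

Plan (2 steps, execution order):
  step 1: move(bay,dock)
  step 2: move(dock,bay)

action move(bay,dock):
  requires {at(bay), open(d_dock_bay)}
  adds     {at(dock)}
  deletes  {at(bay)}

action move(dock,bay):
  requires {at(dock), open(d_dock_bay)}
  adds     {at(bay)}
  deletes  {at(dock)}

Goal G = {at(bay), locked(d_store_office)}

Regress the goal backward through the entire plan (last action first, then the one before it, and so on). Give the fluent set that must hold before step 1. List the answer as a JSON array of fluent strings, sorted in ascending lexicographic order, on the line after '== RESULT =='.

Work backward from the goal:
  through step 2 (move(dock,bay)): drop {at(bay)}, keep {locked(d_store_office)}, require {at(dock), open(d_dock_bay)}
    → {at(dock), locked(d_store_office), open(d_dock_bay)}
  through step 1 (move(bay,dock)): drop {at(dock)}, keep {locked(d_store_office), open(d_dock_bay)}, require {at(bay), open(d_dock_bay)}
    → {at(bay), locked(d_store_office), open(d_dock_bay)}

== RESULT ==
["at(bay)", "locked(d_store_office)", "open(d_dock_bay)"]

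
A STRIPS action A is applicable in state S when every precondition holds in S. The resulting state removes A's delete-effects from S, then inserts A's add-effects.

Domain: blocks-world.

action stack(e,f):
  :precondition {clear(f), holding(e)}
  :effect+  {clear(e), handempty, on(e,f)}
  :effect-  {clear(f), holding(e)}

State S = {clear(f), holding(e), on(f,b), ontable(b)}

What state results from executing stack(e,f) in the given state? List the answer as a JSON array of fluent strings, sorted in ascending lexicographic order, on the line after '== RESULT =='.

Progress:
  pre ⊆ S: {clear(f), holding(e)} ⊆ S  — applicable
  S \ del = {on(f,b), ontable(b)}
  ∪ add   = {clear(e), handempty, on(e,f), on(f,b), ontable(b)}

== RESULT ==
["clear(e)", "handempty", "on(e,f)", "on(f,b)", "ontable(b)"]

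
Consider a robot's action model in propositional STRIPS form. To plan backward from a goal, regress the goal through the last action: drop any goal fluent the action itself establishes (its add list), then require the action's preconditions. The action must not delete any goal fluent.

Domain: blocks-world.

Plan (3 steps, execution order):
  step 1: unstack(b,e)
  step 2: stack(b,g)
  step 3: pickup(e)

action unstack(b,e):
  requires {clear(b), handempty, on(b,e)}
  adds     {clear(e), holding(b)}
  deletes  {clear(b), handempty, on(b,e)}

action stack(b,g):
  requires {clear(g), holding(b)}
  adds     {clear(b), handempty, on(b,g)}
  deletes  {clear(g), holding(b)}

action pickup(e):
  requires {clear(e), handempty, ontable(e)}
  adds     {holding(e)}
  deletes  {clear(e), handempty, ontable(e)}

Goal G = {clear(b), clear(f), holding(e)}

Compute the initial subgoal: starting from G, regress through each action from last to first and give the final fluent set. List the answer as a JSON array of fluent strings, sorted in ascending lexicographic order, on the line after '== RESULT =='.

Work backward from the goal:
  through step 3 (pickup(e)): drop {holding(e)}, keep {clear(b), clear(f)}, require {clear(e), handempty, ontable(e)}
    → {clear(b), clear(e), clear(f), handempty, ontable(e)}
  through step 2 (stack(b,g)): drop {clear(b), handempty}, keep {clear(e), clear(f), ontable(e)}, require {clear(g), holding(b)}
    → {clear(e), clear(f), clear(g), holding(b), ontable(e)}
  through step 1 (unstack(b,e)): drop {clear(e), holding(b)}, keep {clear(f), clear(g), ontable(e)}, require {clear(b), handempty, on(b,e)}
    → {clear(b), clear(f), clear(g), handempty, on(b,e), ontable(e)}

== RESULT ==
["clear(b)", "clear(f)", "clear(g)", "handempty", "on(b,e)", "ontable(e)"]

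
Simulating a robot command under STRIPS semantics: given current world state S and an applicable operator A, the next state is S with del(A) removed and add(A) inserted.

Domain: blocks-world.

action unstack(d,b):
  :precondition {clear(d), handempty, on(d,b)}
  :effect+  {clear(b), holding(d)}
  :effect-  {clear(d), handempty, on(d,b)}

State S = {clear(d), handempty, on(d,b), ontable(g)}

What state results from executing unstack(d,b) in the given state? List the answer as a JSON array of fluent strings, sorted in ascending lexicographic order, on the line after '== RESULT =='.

Compute (S \ del) ∪ add:
  pre ⊆ S: {clear(d), handempty, on(d,b)} ⊆ S  — applicable
  S \ del = {ontable(g)}
  ∪ add   = {clear(b), holding(d), ontable(g)}

== RESULT ==
["clear(b)", "holding(d)", "ontable(g)"]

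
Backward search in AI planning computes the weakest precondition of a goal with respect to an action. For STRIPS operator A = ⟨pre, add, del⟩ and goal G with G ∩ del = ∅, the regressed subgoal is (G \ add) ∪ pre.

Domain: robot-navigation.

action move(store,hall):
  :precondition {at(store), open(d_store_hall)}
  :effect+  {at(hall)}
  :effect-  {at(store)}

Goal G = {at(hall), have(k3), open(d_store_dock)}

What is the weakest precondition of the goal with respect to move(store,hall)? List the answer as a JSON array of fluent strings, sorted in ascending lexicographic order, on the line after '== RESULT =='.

Regress:
  G ∩ del = {}  (empty — regression defined)
  G \ add = {at(hall), have(k3), open(d_store_dock)} \ {at(hall)} = {have(k3), open(d_store_dock)}
  ∪ pre   = {have(k3), open(d_store_dock)} ∪ {at(store), open(d_store_hall)}
          = {at(store), have(k3), open(d_store_dock), open(d_store_hall)}

== RESULT ==
["at(store)", "have(k3)", "open(d_store_dock)", "open(d_store_hall)"]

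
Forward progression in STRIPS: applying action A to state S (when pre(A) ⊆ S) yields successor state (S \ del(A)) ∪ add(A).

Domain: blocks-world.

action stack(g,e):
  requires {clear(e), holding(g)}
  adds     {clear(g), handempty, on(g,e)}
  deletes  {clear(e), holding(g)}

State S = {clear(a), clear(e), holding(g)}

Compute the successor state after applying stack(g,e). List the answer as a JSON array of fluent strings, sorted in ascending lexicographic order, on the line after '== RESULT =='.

Compute (S \ del) ∪ add:
  pre ⊆ S: {clear(e), holding(g)} ⊆ S  — applicable
  S \ del = {clear(a)}
  ∪ add   = {clear(a), clear(g), handempty, on(g,e)}

== RESULT ==
["clear(a)", "clear(g)", "handempty", "on(g,e)"]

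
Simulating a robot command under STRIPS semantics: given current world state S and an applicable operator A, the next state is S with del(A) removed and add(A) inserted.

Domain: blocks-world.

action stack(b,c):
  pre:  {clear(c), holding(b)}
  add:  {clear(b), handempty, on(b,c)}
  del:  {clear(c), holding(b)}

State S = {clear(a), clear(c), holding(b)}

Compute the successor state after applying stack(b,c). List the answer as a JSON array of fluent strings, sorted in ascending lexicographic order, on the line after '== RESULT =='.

Compute (S \ del) ∪ add:
  pre ⊆ S: {clear(c), holding(b)} ⊆ S  — applicable
  S \ del = {clear(a)}
  ∪ add   = {clear(a), clear(b), handempty, on(b,c)}

== RESULT ==
["clear(a)", "clear(b)", "handempty", "on(b,c)"]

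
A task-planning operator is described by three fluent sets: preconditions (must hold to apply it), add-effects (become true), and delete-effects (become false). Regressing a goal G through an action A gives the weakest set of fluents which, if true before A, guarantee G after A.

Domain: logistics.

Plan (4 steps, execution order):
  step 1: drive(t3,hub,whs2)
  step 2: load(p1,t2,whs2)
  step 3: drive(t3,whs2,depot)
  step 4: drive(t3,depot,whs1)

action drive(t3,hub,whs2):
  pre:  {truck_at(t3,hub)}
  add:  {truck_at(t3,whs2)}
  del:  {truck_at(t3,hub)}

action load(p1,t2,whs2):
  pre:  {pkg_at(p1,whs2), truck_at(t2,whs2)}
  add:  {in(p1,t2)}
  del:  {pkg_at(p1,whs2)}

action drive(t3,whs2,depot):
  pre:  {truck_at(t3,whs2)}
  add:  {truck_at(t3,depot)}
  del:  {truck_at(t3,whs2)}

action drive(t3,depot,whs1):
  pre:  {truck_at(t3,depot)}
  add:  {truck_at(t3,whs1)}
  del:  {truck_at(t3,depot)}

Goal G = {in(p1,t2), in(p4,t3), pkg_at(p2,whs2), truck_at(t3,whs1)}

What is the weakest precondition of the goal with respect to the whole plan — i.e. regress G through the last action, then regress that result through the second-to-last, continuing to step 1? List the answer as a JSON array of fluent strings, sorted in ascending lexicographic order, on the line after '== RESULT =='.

Regress step by step:
  through step 4 (drive(t3,depot,whs1)): drop {truck_at(t3,whs1)}, keep {in(p1,t2), in(p4,t3), pkg_at(p2,whs2)}, require {truck_at(t3,depot)}
    → {in(p1,t2), in(p4,t3), pkg_at(p2,whs2), truck_at(t3,depot)}
  through step 3 (drive(t3,whs2,depot)): drop {truck_at(t3,depot)}, keep {in(p1,t2), in(p4,t3), pkg_at(p2,whs2)}, require {truck_at(t3,whs2)}
    → {in(p1,t2), in(p4,t3), pkg_at(p2,whs2), truck_at(t3,whs2)}
  through step 2 (load(p1,t2,whs2)): drop {in(p1,t2)}, keep {in(p4,t3), pkg_at(p2,whs2), truck_at(t3,whs2)}, require {pkg_at(p1,whs2), truck_at(t2,whs2)}
    → {in(p4,t3), pkg_at(p1,whs2), pkg_at(p2,whs2), truck_at(t2,whs2), truck_at(t3,whs2)}
  through step 1 (drive(t3,hub,whs2)): drop {truck_at(t3,whs2)}, keep {in(p4,t3), pkg_at(p1,whs2), pkg_at(p2,whs2), truck_at(t2,whs2)}, require {truck_at(t3,hub)}
    → {in(p4,t3), pkg_at(p1,whs2), pkg_at(p2,whs2), truck_at(t2,whs2), truck_at(t3,hub)}

== RESULT ==
["in(p4,t3)", "pkg_at(p1,whs2)", "pkg_at(p2,whs2)", "truck_at(t2,whs2)", "truck_at(t3,hub)"]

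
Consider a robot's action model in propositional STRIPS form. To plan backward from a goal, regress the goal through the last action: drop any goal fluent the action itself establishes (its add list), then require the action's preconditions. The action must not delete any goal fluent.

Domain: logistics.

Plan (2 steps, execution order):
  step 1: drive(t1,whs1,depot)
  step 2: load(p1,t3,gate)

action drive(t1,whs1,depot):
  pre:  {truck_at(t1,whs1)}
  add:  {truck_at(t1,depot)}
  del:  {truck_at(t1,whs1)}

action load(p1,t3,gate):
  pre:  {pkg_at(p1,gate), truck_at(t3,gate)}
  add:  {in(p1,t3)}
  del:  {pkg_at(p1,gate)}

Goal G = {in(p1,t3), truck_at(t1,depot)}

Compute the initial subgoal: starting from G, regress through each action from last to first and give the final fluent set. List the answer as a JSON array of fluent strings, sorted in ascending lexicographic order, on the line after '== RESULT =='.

Regress step by step:
  through step 2 (load(p1,t3,gate)): drop {in(p1,t3)}, keep {truck_at(t1,depot)}, require {pkg_at(p1,gate), truck_at(t3,gate)}
    → {pkg_at(p1,gate), truck_at(t1,depot), truck_at(t3,gate)}
  through step 1 (drive(t1,whs1,depot)): drop {truck_at(t1,depot)}, keep {pkg_at(p1,gate), truck_at(t3,gate)}, require {truck_at(t1,whs1)}
    → {pkg_at(p1,gate), truck_at(t1,whs1), truck_at(t3,gate)}

== RESULT ==
["pkg_at(p1,gate)", "truck_at(t1,whs1)", "truck_at(t3,gate)"]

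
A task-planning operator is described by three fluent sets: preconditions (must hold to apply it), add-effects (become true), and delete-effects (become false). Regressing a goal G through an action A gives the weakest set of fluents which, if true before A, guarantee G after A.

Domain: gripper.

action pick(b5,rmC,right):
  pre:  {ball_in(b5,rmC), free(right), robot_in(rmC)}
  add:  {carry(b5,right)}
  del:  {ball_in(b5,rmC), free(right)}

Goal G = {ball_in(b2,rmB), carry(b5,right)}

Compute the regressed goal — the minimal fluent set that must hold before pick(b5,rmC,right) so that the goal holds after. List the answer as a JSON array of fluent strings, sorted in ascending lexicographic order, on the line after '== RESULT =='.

Compute (G \ add) ∪ pre:
  G ∩ del = {}  (empty — regression defined)
  G \ add = {ball_in(b2,rmB), carry(b5,right)} \ {carry(b5,right)} = {ball_in(b2,rmB)}
  ∪ pre   = {ball_in(b2,rmB)} ∪ {ball_in(b5,rmC), free(right), robot_in(rmC)}
          = {ball_in(b2,rmB), ball_in(b5,rmC), free(right), robot_in(rmC)}

== RESULT ==
["ball_in(b2,rmB)", "ball_in(b5,rmC)", "free(right)", "robot_in(rmC)"]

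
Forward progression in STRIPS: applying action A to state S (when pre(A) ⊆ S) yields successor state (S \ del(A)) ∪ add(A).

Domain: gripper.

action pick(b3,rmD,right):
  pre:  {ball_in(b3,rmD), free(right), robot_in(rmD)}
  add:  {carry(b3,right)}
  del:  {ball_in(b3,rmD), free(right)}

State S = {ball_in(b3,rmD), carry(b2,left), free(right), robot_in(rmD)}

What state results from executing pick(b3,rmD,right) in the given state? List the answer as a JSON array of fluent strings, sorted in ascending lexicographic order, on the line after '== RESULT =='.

Progress:
  pre ⊆ S: {ball_in(b3,rmD), free(right), robot_in(rmD)} ⊆ S  — applicable
  S \ del = {carry(b2,left), robot_in(rmD)}
  ∪ add   = {carry(b2,left), carry(b3,right), robot_in(rmD)}

== RESULT ==
["carry(b2,left)", "carry(b3,right)", "robot_in(rmD)"]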